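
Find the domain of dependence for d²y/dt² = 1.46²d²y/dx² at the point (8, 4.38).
Domain of dependence: [1.6052, 14.3948]. Signals travel at speed 1.46, so data within |x - 8| ≤ 1.46·4.38 = 6.3948 can reach the point.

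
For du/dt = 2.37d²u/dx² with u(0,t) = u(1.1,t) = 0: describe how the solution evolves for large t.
u → 0. Heat diffuses out through both boundaries.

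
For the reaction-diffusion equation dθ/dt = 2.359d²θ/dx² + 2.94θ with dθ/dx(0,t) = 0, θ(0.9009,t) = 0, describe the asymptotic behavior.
θ → 0. Diffusion dominates reaction (r=2.94 < κπ²/(4L²)≈7.17); solution decays.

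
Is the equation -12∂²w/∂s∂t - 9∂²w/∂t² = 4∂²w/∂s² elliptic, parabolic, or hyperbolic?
Rewriting in standard form: -4∂²w/∂s² - 12∂²w/∂s∂t - 9∂²w/∂t² = 0. Computing B² - 4AC with A = -4, B = -12, C = -9: discriminant = 0 (zero). Answer: parabolic.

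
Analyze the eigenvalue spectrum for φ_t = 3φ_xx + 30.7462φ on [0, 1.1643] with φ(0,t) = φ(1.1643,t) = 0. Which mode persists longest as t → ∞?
Eigenvalues: λₙ = 3n²π²/1.1643² - 30.7462.
First three modes:
  n=1: λ₁ = 3π²/1.1643² - 30.7462 ≈ -8.904
  n=2: λ₂ = 12π²/1.1643² - 30.7462 ≈ 56.622
  n=3: λ₃ = 27π²/1.1643² - 30.7462 ≈ 165.831
Since 3π²/1.1643² ≈ 21.842 < 30.7462, λ₁ < 0.
The n=1 mode grows fastest (−λₙ is largest for n=1) → dominates.
Asymptotic: φ ~ c₁ sin(πx/1.1643) e^{8.904t} (exponential growth at rate −λ₁ ≈ 8.904).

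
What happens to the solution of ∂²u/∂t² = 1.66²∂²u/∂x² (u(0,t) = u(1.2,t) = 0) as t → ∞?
u oscillates (no decay). Energy is conserved; the solution oscillates indefinitely as standing waves.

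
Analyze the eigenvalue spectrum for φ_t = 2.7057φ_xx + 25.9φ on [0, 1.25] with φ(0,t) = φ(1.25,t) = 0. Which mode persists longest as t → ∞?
Eigenvalues: λₙ = 2.7057n²π²/1.25² - 25.9.
First three modes:
  n=1: λ₁ = 2.7057π²/1.25² - 25.9 ≈ -8.809
  n=2: λ₂ = 10.8228π²/1.25² - 25.9 ≈ 42.463
  n=3: λ₃ = 24.3513π²/1.25² - 25.9 ≈ 127.916
Since 2.7057π²/1.25² ≈ 17.091 < 25.9, λ₁ < 0.
The n=1 mode grows fastest (−λₙ is largest for n=1) → dominates.
Asymptotic: φ ~ c₁ sin(πx/1.25) e^{8.809t} (exponential growth at rate −λ₁ ≈ 8.809).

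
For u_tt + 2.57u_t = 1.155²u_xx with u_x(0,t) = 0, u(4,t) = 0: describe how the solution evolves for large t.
u → 0. Damping (γ=2.57) dissipates energy; oscillations decay exponentially.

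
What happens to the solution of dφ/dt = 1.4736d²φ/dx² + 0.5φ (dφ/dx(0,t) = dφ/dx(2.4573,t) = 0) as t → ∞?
φ grows unboundedly. With Neumann BCs the constant mode has diffusion eigenvalue 0, so any r > 0 makes it grow like e^(0.5t); solution grows exponentially.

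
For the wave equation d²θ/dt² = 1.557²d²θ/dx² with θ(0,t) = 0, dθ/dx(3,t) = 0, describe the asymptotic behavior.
θ oscillates (no decay). Energy is conserved; the solution oscillates indefinitely as standing waves.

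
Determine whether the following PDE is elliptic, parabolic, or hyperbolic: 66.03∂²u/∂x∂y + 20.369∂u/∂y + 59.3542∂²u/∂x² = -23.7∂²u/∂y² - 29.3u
Rewriting in standard form: 59.3542∂²u/∂x² + 66.03∂²u/∂x∂y + 23.7∂²u/∂y² + 20.369∂u/∂y + 29.3u = 0. Coefficients: A = 59.3542, B = 66.03, C = 23.7. B² - 4AC = -1266.81726, which is negative, so the equation is elliptic.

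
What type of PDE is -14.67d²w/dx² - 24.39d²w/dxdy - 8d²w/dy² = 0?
With A = -14.67, B = -24.39, C = -8, the discriminant is 125.4321. This is a hyperbolic PDE.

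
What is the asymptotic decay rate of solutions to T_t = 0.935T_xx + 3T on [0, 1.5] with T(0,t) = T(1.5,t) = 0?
Eigenvalues: λₙ = 0.935n²π²/1.5² - 3.
First three modes:
  n=1: λ₁ = 0.935π²/1.5² - 3 ≈ 1.101
  n=2: λ₂ = 3.74π²/1.5² - 3 ≈ 13.405
  n=3: λ₃ = 8.415π²/1.5² - 3 ≈ 33.912
Since 0.935π²/1.5² ≈ 4.101 > 3, all λₙ > 0.
The n=1 mode decays slowest → dominates as t → ∞.
Asymptotic: T ~ c₁ sin(πx/1.5) e^{-λ₁t} with decay rate λ₁ ≈ 1.101.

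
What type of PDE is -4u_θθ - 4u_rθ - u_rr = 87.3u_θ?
Rewriting in standard form: -u_rr - 4u_rθ - 4u_θθ - 87.3u_θ = 0. With A = -1, B = -4, C = -4, the discriminant is 0. This is a parabolic PDE.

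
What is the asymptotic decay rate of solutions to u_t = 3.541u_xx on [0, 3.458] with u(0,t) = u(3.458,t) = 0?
Eigenvalues: λₙ = 3.541n²π²/3.458².
First three modes:
  n=1: λ₁ = 3.541π²/3.458² ≈ 2.923
  n=2: λ₂ = 14.164π²/3.458² ≈ 11.691 (4× faster decay)
  n=3: λ₃ = 31.869π²/3.458² ≈ 26.304 (9× faster decay)
As t → ∞, higher modes decay exponentially faster. The n=1 mode dominates: u ~ c₁ sin(πx/3.458) e^{-λ₁t}.
Decay rate: λ₁ = 3.541π²/3.458² ≈ 2.923.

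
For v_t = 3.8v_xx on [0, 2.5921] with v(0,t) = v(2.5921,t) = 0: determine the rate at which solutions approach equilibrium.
Eigenvalues: λₙ = 3.8n²π²/2.5921².
First three modes:
  n=1: λ₁ = 3.8π²/2.5921² ≈ 5.582
  n=2: λ₂ = 15.2π²/2.5921² ≈ 22.327 (4× faster decay)
  n=3: λ₃ = 34.2π²/2.5921² ≈ 50.237 (9× faster decay)
As t → ∞, higher modes decay exponentially faster. The n=1 mode dominates: v ~ c₁ sin(πx/2.5921) e^{-λ₁t}.
Decay rate: λ₁ = 3.8π²/2.5921² ≈ 5.582.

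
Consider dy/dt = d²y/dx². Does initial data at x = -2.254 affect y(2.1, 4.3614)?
Yes, for any finite x. The heat equation has infinite propagation speed, so all initial data affects all points at any t > 0.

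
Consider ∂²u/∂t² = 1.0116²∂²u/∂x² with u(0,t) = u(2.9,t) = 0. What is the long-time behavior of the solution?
As t → ∞, u oscillates (no decay). Energy is conserved; the solution oscillates indefinitely as standing waves.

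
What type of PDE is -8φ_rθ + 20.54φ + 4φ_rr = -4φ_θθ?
Rewriting in standard form: 4φ_rr - 8φ_rθ + 4φ_θθ + 20.54φ = 0. With A = 4, B = -8, C = 4, the discriminant is 0. This is a parabolic PDE.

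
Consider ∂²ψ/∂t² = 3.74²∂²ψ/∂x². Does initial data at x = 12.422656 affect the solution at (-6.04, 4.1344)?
No. The domain of dependence is [-21.502656, 9.422656], and 12.422656 is outside this interval.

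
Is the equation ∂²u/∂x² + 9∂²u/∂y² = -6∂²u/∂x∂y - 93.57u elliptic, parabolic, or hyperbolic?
Rewriting in standard form: ∂²u/∂x² + 6∂²u/∂x∂y + 9∂²u/∂y² + 93.57u = 0. Computing B² - 4AC with A = 1, B = 6, C = 9: discriminant = 0 (zero). Answer: parabolic.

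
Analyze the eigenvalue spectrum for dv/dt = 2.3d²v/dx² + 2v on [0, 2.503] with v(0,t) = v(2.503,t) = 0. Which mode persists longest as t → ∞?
Eigenvalues: λₙ = 2.3n²π²/2.503² - 2.
First three modes:
  n=1: λ₁ = 2.3π²/2.503² - 2 ≈ 1.623
  n=2: λ₂ = 9.2π²/2.503² - 2 ≈ 12.493
  n=3: λ₃ = 20.7π²/2.503² - 2 ≈ 30.61
Since 2.3π²/2.503² ≈ 3.623 > 2, all λₙ > 0.
The n=1 mode decays slowest → dominates as t → ∞.
Asymptotic: v ~ c₁ sin(πx/2.503) e^{-λ₁t} with decay rate λ₁ ≈ 1.623.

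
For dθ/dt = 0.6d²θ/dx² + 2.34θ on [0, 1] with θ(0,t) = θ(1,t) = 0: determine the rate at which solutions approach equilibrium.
Eigenvalues: λₙ = 0.6n²π²/1² - 2.34.
First three modes:
  n=1: λ₁ = 0.6π² - 2.34 ≈ 3.582
  n=2: λ₂ = 2.4π² - 2.34 ≈ 21.347
  n=3: λ₃ = 5.4π² - 2.34 ≈ 50.956
Since 0.6π² ≈ 5.922 > 2.34, all λₙ > 0.
The n=1 mode decays slowest → dominates as t → ∞.
Asymptotic: θ ~ c₁ sin(πx/1) e^{-λ₁t} with decay rate λ₁ ≈ 3.582.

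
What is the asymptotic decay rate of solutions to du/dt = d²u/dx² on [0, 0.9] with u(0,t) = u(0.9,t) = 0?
Eigenvalues: λₙ = n²π²/0.9².
First three modes:
  n=1: λ₁ = π²/0.9² ≈ 12.185
  n=2: λ₂ = 4π²/0.9² ≈ 48.739 (4× faster decay)
  n=3: λ₃ = 9π²/0.9² ≈ 109.662 (9× faster decay)
As t → ∞, higher modes decay exponentially faster. The n=1 mode dominates: u ~ c₁ sin(πx/0.9) e^{-λ₁t}.
Decay rate: λ₁ = π²/0.9² ≈ 12.185.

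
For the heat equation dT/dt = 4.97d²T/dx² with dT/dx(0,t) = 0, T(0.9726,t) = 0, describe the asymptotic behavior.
T → 0. Heat escapes through the Dirichlet boundary.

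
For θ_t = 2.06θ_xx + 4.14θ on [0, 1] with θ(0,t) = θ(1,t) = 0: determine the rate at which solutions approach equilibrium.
Eigenvalues: λₙ = 2.06n²π²/1² - 4.14.
First three modes:
  n=1: λ₁ = 2.06π² - 4.14 ≈ 16.191
  n=2: λ₂ = 8.24π² - 4.14 ≈ 77.186
  n=3: λ₃ = 18.54π² - 4.14 ≈ 178.842
Since 2.06π² ≈ 20.331 > 4.14, all λₙ > 0.
The n=1 mode decays slowest → dominates as t → ∞.
Asymptotic: θ ~ c₁ sin(πx/1) e^{-λ₁t} with decay rate λ₁ ≈ 16.191.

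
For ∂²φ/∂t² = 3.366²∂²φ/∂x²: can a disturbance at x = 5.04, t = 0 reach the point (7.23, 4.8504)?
Yes. The domain of dependence is [-9.0964464, 23.5564464], and 5.04 ∈ [-9.0964464, 23.5564464].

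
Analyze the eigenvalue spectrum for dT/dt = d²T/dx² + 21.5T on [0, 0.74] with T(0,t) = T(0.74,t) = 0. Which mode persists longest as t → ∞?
Eigenvalues: λₙ = n²π²/0.74² - 21.5.
First three modes:
  n=1: λ₁ = π²/0.74² - 21.5 ≈ -3.477
  n=2: λ₂ = 4π²/0.74² - 21.5 ≈ 50.594
  n=3: λ₃ = 9π²/0.74² - 21.5 ≈ 140.71
Since π²/0.74² ≈ 18.023 < 21.5, λ₁ < 0.
The n=1 mode grows fastest (−λₙ is largest for n=1) → dominates.
Asymptotic: T ~ c₁ sin(πx/0.74) e^{3.477t} (exponential growth at rate −λ₁ ≈ 3.477).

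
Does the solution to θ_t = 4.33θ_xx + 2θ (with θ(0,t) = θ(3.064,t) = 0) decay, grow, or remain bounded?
θ → 0. Diffusion dominates reaction (r=2 < κπ²/L²≈4.55); solution decays.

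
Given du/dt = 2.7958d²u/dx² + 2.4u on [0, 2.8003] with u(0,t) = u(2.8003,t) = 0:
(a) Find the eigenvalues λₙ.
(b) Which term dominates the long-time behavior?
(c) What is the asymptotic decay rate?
Eigenvalues: λₙ = 2.7958n²π²/2.8003² - 2.4.
First three modes:
  n=1: λ₁ = 2.7958π²/2.8003² - 2.4 ≈ 1.119
  n=2: λ₂ = 11.1832π²/2.8003² - 2.4 ≈ 11.675
  n=3: λ₃ = 25.1622π²/2.8003² - 2.4 ≈ 29.269
Since 2.7958π²/2.8003² ≈ 3.519 > 2.4, all λₙ > 0.
The n=1 mode decays slowest → dominates as t → ∞.
Asymptotic: u ~ c₁ sin(πx/2.8003) e^{-λ₁t} with decay rate λ₁ ≈ 1.119.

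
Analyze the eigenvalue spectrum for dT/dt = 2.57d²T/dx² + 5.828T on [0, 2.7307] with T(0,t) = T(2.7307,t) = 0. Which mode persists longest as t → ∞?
Eigenvalues: λₙ = 2.57n²π²/2.7307² - 5.828.
First three modes:
  n=1: λ₁ = 2.57π²/2.7307² - 5.828 ≈ -2.426
  n=2: λ₂ = 10.28π²/2.7307² - 5.828 ≈ 7.778
  n=3: λ₃ = 23.13π²/2.7307² - 5.828 ≈ 24.787
Since 2.57π²/2.7307² ≈ 3.402 < 5.828, λ₁ < 0.
The n=1 mode grows fastest (−λₙ is largest for n=1) → dominates.
Asymptotic: T ~ c₁ sin(πx/2.7307) e^{2.426t} (exponential growth at rate −λ₁ ≈ 2.426).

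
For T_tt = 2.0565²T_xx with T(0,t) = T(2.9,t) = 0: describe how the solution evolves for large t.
T oscillates (no decay). Energy is conserved; the solution oscillates indefinitely as standing waves.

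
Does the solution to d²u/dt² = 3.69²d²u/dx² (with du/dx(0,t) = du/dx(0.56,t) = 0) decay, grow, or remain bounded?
u oscillates about a mean that drifts linearly in t (generically unbounded; no decay). There is no damping, so the nonconstant modes persist as standing waves (energy conserved, no decay). But with Neumann conditions at both ends the constant mode has eigenvalue 0: the spatial mean M(t) of u satisfies M'' = 0, so M(t) = M(0) + M'(0)·t. Unless the initial velocity has zero mean (∫u_t(x,0)dx = 0), the solution grows linearly in t (unbounded, though not exponentially); if it does have zero mean, the solution stays bounded and simply oscillates.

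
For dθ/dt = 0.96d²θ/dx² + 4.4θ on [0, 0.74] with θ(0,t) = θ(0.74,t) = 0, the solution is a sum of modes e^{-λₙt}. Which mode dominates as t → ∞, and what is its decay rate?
Eigenvalues: λₙ = 0.96n²π²/0.74² - 4.4.
First three modes:
  n=1: λ₁ = 0.96π²/0.74² - 4.4 ≈ 12.902
  n=2: λ₂ = 3.84π²/0.74² - 4.4 ≈ 64.81
  n=3: λ₃ = 8.64π²/0.74² - 4.4 ≈ 151.322
Since 0.96π²/0.74² ≈ 17.302 > 4.4, all λₙ > 0.
The n=1 mode decays slowest → dominates as t → ∞.
Asymptotic: θ ~ c₁ sin(πx/0.74) e^{-λ₁t} with decay rate λ₁ ≈ 12.902.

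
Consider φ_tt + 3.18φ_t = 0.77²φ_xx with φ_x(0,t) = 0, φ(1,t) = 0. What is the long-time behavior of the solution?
As t → ∞, φ → 0. Damping (γ=3.18) dissipates energy; oscillations decay exponentially.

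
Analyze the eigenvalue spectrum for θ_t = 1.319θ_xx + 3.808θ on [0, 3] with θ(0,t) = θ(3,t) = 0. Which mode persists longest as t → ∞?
Eigenvalues: λₙ = 1.319n²π²/3² - 3.808.
First three modes:
  n=1: λ₁ = 1.319π²/3² - 3.808 ≈ -2.362
  n=2: λ₂ = 5.276π²/3² - 3.808 ≈ 1.978
  n=3: λ₃ = 11.871π²/3² - 3.808 ≈ 9.21
Since 1.319π²/3² ≈ 1.446 < 3.808, λ₁ < 0.
The n=1 mode grows fastest (−λₙ is largest for n=1) → dominates.
Asymptotic: θ ~ c₁ sin(πx/3) e^{2.362t} (exponential growth at rate −λ₁ ≈ 2.362).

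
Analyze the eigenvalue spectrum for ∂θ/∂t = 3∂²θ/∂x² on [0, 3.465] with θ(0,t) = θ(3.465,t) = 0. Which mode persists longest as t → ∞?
Eigenvalues: λₙ = 3n²π²/3.465².
First three modes:
  n=1: λ₁ = 3π²/3.465² ≈ 2.466
  n=2: λ₂ = 12π²/3.465² ≈ 9.864 (4× faster decay)
  n=3: λ₃ = 27π²/3.465² ≈ 22.195 (9× faster decay)
As t → ∞, higher modes decay exponentially faster. The n=1 mode dominates: θ ~ c₁ sin(πx/3.465) e^{-λ₁t}.
Decay rate: λ₁ = 3π²/3.465² ≈ 2.466.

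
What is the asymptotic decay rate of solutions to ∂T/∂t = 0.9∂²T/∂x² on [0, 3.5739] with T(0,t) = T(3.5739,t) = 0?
Eigenvalues: λₙ = 0.9n²π²/3.5739².
First three modes:
  n=1: λ₁ = 0.9π²/3.5739² ≈ 0.695
  n=2: λ₂ = 3.6π²/3.5739² ≈ 2.782 (4× faster decay)
  n=3: λ₃ = 8.1π²/3.5739² ≈ 6.259 (9× faster decay)
As t → ∞, higher modes decay exponentially faster. The n=1 mode dominates: T ~ c₁ sin(πx/3.5739) e^{-λ₁t}.
Decay rate: λ₁ = 0.9π²/3.5739² ≈ 0.695.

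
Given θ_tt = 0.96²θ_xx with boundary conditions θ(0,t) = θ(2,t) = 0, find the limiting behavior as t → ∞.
θ oscillates (no decay). Energy is conserved; the solution oscillates indefinitely as standing waves.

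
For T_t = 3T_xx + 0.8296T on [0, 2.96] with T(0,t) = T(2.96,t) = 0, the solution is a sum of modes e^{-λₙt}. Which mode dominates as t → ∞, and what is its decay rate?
Eigenvalues: λₙ = 3n²π²/2.96² - 0.8296.
First three modes:
  n=1: λ₁ = 3π²/2.96² - 0.8296 ≈ 2.55
  n=2: λ₂ = 12π²/2.96² - 0.8296 ≈ 12.688
  n=3: λ₃ = 27π²/2.96² - 0.8296 ≈ 29.585
Since 3π²/2.96² ≈ 3.379 > 0.8296, all λₙ > 0.
The n=1 mode decays slowest → dominates as t → ∞.
Asymptotic: T ~ c₁ sin(πx/2.96) e^{-λ₁t} with decay rate λ₁ ≈ 2.55.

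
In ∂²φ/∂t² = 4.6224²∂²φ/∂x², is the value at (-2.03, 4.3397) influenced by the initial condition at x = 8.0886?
Yes. The domain of dependence is [-22.08982928, 18.02982928], and 8.0886 ∈ [-22.08982928, 18.02982928].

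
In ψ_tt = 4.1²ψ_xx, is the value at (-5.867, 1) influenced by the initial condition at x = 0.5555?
No. The domain of dependence is [-9.967, -1.767], and 0.5555 is outside this interval.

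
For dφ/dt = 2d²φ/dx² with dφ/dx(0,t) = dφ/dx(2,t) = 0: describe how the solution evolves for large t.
φ → constant (steady state). Heat is conserved (no flux at boundaries); solution approaches the spatial average.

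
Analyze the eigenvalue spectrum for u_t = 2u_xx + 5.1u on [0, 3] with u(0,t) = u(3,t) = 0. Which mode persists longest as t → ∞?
Eigenvalues: λₙ = 2n²π²/3² - 5.1.
First three modes:
  n=1: λ₁ = 2π²/3² - 5.1 ≈ -2.907
  n=2: λ₂ = 8π²/3² - 5.1 ≈ 3.673
  n=3: λ₃ = 18π²/3² - 5.1 ≈ 14.639
Since 2π²/3² ≈ 2.193 < 5.1, λ₁ < 0.
The n=1 mode grows fastest (−λₙ is largest for n=1) → dominates.
Asymptotic: u ~ c₁ sin(πx/3) e^{2.907t} (exponential growth at rate −λ₁ ≈ 2.907).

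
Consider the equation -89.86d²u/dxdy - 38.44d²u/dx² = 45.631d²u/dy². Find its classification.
Rewriting in standard form: -38.44d²u/dx² - 89.86d²u/dxdy - 45.631d²u/dy² = 0. Hyperbolic. (A = -38.44, B = -89.86, C = -45.631 gives B² - 4AC = 1058.59704.)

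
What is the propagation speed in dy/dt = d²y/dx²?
Infinite. The heat equation is parabolic, not hyperbolic, so disturbances propagate instantly.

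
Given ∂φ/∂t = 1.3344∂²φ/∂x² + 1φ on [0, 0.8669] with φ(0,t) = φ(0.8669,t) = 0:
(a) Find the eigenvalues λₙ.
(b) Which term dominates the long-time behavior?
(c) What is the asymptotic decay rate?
Eigenvalues: λₙ = 1.3344n²π²/0.8669² - 1.
First three modes:
  n=1: λ₁ = 1.3344π²/0.8669² - 1 ≈ 16.525
  n=2: λ₂ = 5.3376π²/0.8669² - 1 ≈ 69.098
  n=3: λ₃ = 12.0096π²/0.8669² - 1 ≈ 156.721
Since 1.3344π²/0.8669² ≈ 17.525 > 1, all λₙ > 0.
The n=1 mode decays slowest → dominates as t → ∞.
Asymptotic: φ ~ c₁ sin(πx/0.8669) e^{-λ₁t} with decay rate λ₁ ≈ 16.525.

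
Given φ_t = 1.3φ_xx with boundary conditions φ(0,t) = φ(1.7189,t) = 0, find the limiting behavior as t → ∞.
φ → 0. Heat diffuses out through both boundaries.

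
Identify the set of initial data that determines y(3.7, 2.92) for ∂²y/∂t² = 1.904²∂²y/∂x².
Domain of dependence: [-1.85968, 9.25968]. Signals travel at speed 1.904, so data within |x - 3.7| ≤ 1.904·2.92 = 5.55968 can reach the point.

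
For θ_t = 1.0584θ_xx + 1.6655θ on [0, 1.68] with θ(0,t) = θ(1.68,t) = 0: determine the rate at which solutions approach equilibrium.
Eigenvalues: λₙ = 1.0584n²π²/1.68² - 1.6655.
First three modes:
  n=1: λ₁ = 1.0584π²/1.68² - 1.6655 ≈ 2.036
  n=2: λ₂ = 4.2336π²/1.68² - 1.6655 ≈ 13.139
  n=3: λ₃ = 9.5256π²/1.68² - 1.6655 ≈ 31.644
Since 1.0584π²/1.68² ≈ 3.701 > 1.6655, all λₙ > 0.
The n=1 mode decays slowest → dominates as t → ∞.
Asymptotic: θ ~ c₁ sin(πx/1.68) e^{-λ₁t} with decay rate λ₁ ≈ 2.036.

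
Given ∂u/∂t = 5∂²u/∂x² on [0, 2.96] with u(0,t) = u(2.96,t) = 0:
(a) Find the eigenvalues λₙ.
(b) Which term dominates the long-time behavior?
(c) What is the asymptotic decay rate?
Eigenvalues: λₙ = 5n²π²/2.96².
First three modes:
  n=1: λ₁ = 5π²/2.96² ≈ 5.632
  n=2: λ₂ = 20π²/2.96² ≈ 22.529 (4× faster decay)
  n=3: λ₃ = 45π²/2.96² ≈ 50.691 (9× faster decay)
As t → ∞, higher modes decay exponentially faster. The n=1 mode dominates: u ~ c₁ sin(πx/2.96) e^{-λ₁t}.
Decay rate: λ₁ = 5π²/2.96² ≈ 5.632.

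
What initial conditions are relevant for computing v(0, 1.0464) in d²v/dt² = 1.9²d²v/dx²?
Domain of dependence: [-1.98816, 1.98816]. Signals travel at speed 1.9, so data within |x - 0| ≤ 1.9·1.0464 = 1.98816 can reach the point.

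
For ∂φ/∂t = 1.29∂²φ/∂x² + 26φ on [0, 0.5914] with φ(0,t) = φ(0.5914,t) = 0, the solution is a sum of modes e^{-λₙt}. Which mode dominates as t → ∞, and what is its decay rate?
Eigenvalues: λₙ = 1.29n²π²/0.5914² - 26.
First three modes:
  n=1: λ₁ = 1.29π²/0.5914² - 26 ≈ 10.402
  n=2: λ₂ = 5.16π²/0.5914² - 26 ≈ 119.609
  n=3: λ₃ = 11.61π²/0.5914² - 26 ≈ 301.619
Since 1.29π²/0.5914² ≈ 36.402 > 26, all λₙ > 0.
The n=1 mode decays slowest → dominates as t → ∞.
Asymptotic: φ ~ c₁ sin(πx/0.5914) e^{-λ₁t} with decay rate λ₁ ≈ 10.402.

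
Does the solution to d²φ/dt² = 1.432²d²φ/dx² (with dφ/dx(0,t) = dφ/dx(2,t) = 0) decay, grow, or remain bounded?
φ oscillates about a mean that drifts linearly in t (generically unbounded; no decay). There is no damping, so the nonconstant modes persist as standing waves (energy conserved, no decay). But with Neumann conditions at both ends the constant mode has eigenvalue 0: the spatial mean M(t) of φ satisfies M'' = 0, so M(t) = M(0) + M'(0)·t. Unless the initial velocity has zero mean (∫φ_t(x,0)dx = 0), the solution grows linearly in t (unbounded, though not exponentially); if it does have zero mean, the solution stays bounded and simply oscillates.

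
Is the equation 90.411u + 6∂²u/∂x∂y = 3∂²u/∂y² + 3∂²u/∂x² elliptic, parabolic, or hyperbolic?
Rewriting in standard form: -3∂²u/∂x² + 6∂²u/∂x∂y - 3∂²u/∂y² + 90.411u = 0. Computing B² - 4AC with A = -3, B = 6, C = -3: discriminant = 0 (zero). Answer: parabolic.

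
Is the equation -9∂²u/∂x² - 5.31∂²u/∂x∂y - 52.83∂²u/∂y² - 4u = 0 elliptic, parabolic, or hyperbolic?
Computing B² - 4AC with A = -9, B = -5.31, C = -52.83: discriminant = -1873.6839 (negative). Answer: elliptic.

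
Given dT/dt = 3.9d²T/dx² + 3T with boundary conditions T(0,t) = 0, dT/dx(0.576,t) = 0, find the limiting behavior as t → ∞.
T → 0. Diffusion dominates reaction (r=3 < κπ²/(4L²)≈29); solution decays.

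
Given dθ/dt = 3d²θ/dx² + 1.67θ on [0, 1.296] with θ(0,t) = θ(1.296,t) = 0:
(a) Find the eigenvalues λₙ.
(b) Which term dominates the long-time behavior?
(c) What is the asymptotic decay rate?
Eigenvalues: λₙ = 3n²π²/1.296² - 1.67.
First three modes:
  n=1: λ₁ = 3π²/1.296² - 1.67 ≈ 15.958
  n=2: λ₂ = 12π²/1.296² - 1.67 ≈ 68.843
  n=3: λ₃ = 27π²/1.296² - 1.67 ≈ 156.985
Since 3π²/1.296² ≈ 17.628 > 1.67, all λₙ > 0.
The n=1 mode decays slowest → dominates as t → ∞.
Asymptotic: θ ~ c₁ sin(πx/1.296) e^{-λ₁t} with decay rate λ₁ ≈ 15.958.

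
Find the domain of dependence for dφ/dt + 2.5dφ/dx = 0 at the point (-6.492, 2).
A single point: x = -11.492. The characteristic through (-6.492, 2) is x - 2.5t = const, so x = -6.492 - 2.5·2 = -11.492.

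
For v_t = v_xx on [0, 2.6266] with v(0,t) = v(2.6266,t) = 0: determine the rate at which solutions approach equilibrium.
Eigenvalues: λₙ = n²π²/2.6266².
First three modes:
  n=1: λ₁ = π²/2.6266² ≈ 1.431
  n=2: λ₂ = 4π²/2.6266² ≈ 5.722 (4× faster decay)
  n=3: λ₃ = 9π²/2.6266² ≈ 12.875 (9× faster decay)
As t → ∞, higher modes decay exponentially faster. The n=1 mode dominates: v ~ c₁ sin(πx/2.6266) e^{-λ₁t}.
Decay rate: λ₁ = π²/2.6266² ≈ 1.431.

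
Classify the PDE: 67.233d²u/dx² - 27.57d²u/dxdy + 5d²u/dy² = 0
A = 67.233, B = -27.57, C = 5. Discriminant B² - 4AC = -584.5551. Since -584.5551 < 0, elliptic.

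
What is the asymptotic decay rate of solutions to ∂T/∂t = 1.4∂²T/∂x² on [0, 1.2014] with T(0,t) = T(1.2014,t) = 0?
Eigenvalues: λₙ = 1.4n²π²/1.2014².
First three modes:
  n=1: λ₁ = 1.4π²/1.2014² ≈ 9.573
  n=2: λ₂ = 5.6π²/1.2014² ≈ 38.292 (4× faster decay)
  n=3: λ₃ = 12.6π²/1.2014² ≈ 86.158 (9× faster decay)
As t → ∞, higher modes decay exponentially faster. The n=1 mode dominates: T ~ c₁ sin(πx/1.2014) e^{-λ₁t}.
Decay rate: λ₁ = 1.4π²/1.2014² ≈ 9.573.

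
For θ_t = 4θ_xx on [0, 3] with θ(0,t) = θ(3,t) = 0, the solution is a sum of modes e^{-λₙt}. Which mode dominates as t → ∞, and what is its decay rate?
Eigenvalues: λₙ = 4n²π²/3².
First three modes:
  n=1: λ₁ = 4π²/3² ≈ 4.386
  n=2: λ₂ = 16π²/3² ≈ 17.546 (4× faster decay)
  n=3: λ₃ = 36π²/3² ≈ 39.478 (9× faster decay)
As t → ∞, higher modes decay exponentially faster. The n=1 mode dominates: θ ~ c₁ sin(πx/3) e^{-λ₁t}.
Decay rate: λ₁ = 4π²/3² ≈ 4.386.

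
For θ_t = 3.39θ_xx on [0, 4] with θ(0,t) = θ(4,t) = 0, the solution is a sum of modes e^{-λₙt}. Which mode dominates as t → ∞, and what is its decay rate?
Eigenvalues: λₙ = 3.39n²π²/4².
First three modes:
  n=1: λ₁ = 3.39π²/4² ≈ 2.091
  n=2: λ₂ = 13.56π²/4² ≈ 8.364 (4× faster decay)
  n=3: λ₃ = 30.51π²/4² ≈ 18.82 (9× faster decay)
As t → ∞, higher modes decay exponentially faster. The n=1 mode dominates: θ ~ c₁ sin(πx/4) e^{-λ₁t}.
Decay rate: λ₁ = 3.39π²/4² ≈ 2.091.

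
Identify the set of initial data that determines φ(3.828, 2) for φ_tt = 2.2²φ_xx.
Domain of dependence: [-0.572, 8.228]. Signals travel at speed 2.2, so data within |x - 3.828| ≤ 2.2·2 = 4.4 can reach the point.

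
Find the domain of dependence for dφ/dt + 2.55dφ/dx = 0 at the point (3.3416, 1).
A single point: x = 0.7916. The characteristic through (3.3416, 1) is x - 2.55t = const, so x = 3.3416 - 2.55·1 = 0.7916.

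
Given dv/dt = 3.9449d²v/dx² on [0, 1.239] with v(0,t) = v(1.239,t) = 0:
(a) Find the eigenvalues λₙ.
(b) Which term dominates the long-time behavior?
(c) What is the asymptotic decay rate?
Eigenvalues: λₙ = 3.9449n²π²/1.239².
First three modes:
  n=1: λ₁ = 3.9449π²/1.239² ≈ 25.363
  n=2: λ₂ = 15.7796π²/1.239² ≈ 101.45 (4× faster decay)
  n=3: λ₃ = 35.5041π²/1.239² ≈ 228.263 (9× faster decay)
As t → ∞, higher modes decay exponentially faster. The n=1 mode dominates: v ~ c₁ sin(πx/1.239) e^{-λ₁t}.
Decay rate: λ₁ = 3.9449π²/1.239² ≈ 25.363.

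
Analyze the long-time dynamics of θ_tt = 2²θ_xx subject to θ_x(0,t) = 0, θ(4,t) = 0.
Long-time behavior: θ oscillates (no decay). Energy is conserved; the solution oscillates indefinitely as standing waves.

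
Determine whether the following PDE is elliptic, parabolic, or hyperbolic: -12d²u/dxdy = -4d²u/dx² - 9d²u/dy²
Rewriting in standard form: 4d²u/dx² - 12d²u/dxdy + 9d²u/dy² = 0. Coefficients: A = 4, B = -12, C = 9. B² - 4AC = 0, which is zero, so the equation is parabolic.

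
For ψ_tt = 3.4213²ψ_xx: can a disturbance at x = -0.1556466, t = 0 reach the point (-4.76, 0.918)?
No. The domain of dependence is [-7.9007534, -1.6192466], and -0.1556466 is outside this interval.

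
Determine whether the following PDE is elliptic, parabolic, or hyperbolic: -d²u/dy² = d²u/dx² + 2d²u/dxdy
Rewriting in standard form: -d²u/dx² - 2d²u/dxdy - d²u/dy² = 0. Coefficients: A = -1, B = -2, C = -1. B² - 4AC = 0, which is zero, so the equation is parabolic.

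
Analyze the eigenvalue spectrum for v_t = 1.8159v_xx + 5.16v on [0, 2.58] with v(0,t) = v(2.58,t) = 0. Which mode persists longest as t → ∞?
Eigenvalues: λₙ = 1.8159n²π²/2.58² - 5.16.
First three modes:
  n=1: λ₁ = 1.8159π²/2.58² - 5.16 ≈ -2.468
  n=2: λ₂ = 7.2636π²/2.58² - 5.16 ≈ 5.61
  n=3: λ₃ = 16.3431π²/2.58² - 5.16 ≈ 19.072
Since 1.8159π²/2.58² ≈ 2.692 < 5.16, λ₁ < 0.
The n=1 mode grows fastest (−λₙ is largest for n=1) → dominates.
Asymptotic: v ~ c₁ sin(πx/2.58) e^{2.468t} (exponential growth at rate −λ₁ ≈ 2.468).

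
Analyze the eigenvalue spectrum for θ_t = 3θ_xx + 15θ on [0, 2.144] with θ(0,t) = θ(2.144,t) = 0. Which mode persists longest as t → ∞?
Eigenvalues: λₙ = 3n²π²/2.144² - 15.
First three modes:
  n=1: λ₁ = 3π²/2.144² - 15 ≈ -8.559
  n=2: λ₂ = 12π²/2.144² - 15 ≈ 10.765
  n=3: λ₃ = 27π²/2.144² - 15 ≈ 42.971
Since 3π²/2.144² ≈ 6.441 < 15, λ₁ < 0.
The n=1 mode grows fastest (−λₙ is largest for n=1) → dominates.
Asymptotic: θ ~ c₁ sin(πx/2.144) e^{8.559t} (exponential growth at rate −λ₁ ≈ 8.559).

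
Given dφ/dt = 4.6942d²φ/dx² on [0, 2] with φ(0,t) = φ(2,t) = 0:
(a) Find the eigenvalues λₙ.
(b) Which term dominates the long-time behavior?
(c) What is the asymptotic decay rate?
Eigenvalues: λₙ = 4.6942n²π²/2².
First three modes:
  n=1: λ₁ = 4.6942π²/2² ≈ 11.582
  n=2: λ₂ = 18.7768π²/2² ≈ 46.33 (4× faster decay)
  n=3: λ₃ = 42.2478π²/2² ≈ 104.242 (9× faster decay)
As t → ∞, higher modes decay exponentially faster. The n=1 mode dominates: φ ~ c₁ sin(πx/2) e^{-λ₁t}.
Decay rate: λ₁ = 4.6942π²/2² ≈ 11.582.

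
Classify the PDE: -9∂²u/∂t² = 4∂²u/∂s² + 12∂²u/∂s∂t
Rewriting in standard form: -4∂²u/∂s² - 12∂²u/∂s∂t - 9∂²u/∂t² = 0. A = -4, B = -12, C = -9. Discriminant B² - 4AC = 0. Since 0 = 0, parabolic.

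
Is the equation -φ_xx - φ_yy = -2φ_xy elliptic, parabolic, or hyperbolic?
Rewriting in standard form: -φ_xx + 2φ_xy - φ_yy = 0. Computing B² - 4AC with A = -1, B = 2, C = -1: discriminant = 0 (zero). Answer: parabolic.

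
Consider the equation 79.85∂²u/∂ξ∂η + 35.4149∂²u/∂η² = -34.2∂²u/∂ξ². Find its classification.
Rewriting in standard form: 34.2∂²u/∂ξ² + 79.85∂²u/∂ξ∂η + 35.4149∂²u/∂η² = 0. Hyperbolic. (A = 34.2, B = 79.85, C = 35.4149 gives B² - 4AC = 1531.26418.)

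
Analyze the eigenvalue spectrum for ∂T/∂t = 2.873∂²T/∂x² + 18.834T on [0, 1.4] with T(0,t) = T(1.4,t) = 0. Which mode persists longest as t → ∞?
Eigenvalues: λₙ = 2.873n²π²/1.4² - 18.834.
First three modes:
  n=1: λ₁ = 2.873π²/1.4² - 18.834 ≈ -4.367
  n=2: λ₂ = 11.492π²/1.4² - 18.834 ≈ 39.034
  n=3: λ₃ = 25.857π²/1.4² - 18.834 ≈ 111.369
Since 2.873π²/1.4² ≈ 14.467 < 18.834, λ₁ < 0.
The n=1 mode grows fastest (−λₙ is largest for n=1) → dominates.
Asymptotic: T ~ c₁ sin(πx/1.4) e^{4.367t} (exponential growth at rate −λ₁ ≈ 4.367).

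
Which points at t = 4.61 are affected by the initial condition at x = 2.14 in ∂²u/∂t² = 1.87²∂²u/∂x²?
Domain of influence: [-6.4807, 10.7607]. Data at x = 2.14 spreads outward at speed 1.87.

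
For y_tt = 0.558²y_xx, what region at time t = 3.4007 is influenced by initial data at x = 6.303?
Domain of influence: [4.4054094, 8.2005906]. Data at x = 6.303 spreads outward at speed 0.558.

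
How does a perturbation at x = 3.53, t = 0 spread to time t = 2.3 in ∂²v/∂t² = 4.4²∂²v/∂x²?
Domain of influence: [-6.59, 13.65]. Data at x = 3.53 spreads outward at speed 4.4.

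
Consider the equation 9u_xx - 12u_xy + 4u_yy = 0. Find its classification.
Parabolic. (A = 9, B = -12, C = 4 gives B² - 4AC = 0.)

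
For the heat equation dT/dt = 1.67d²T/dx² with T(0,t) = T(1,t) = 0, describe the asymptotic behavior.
T → 0. Heat diffuses out through both boundaries.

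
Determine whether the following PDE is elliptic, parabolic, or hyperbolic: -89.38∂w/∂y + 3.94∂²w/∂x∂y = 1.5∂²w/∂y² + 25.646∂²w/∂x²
Rewriting in standard form: -25.646∂²w/∂x² + 3.94∂²w/∂x∂y - 1.5∂²w/∂y² - 89.38∂w/∂y = 0. Coefficients: A = -25.646, B = 3.94, C = -1.5. B² - 4AC = -138.3524, which is negative, so the equation is elliptic.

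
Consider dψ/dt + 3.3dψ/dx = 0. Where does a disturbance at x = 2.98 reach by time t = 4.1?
At x = 16.51. The characteristic carries data from (2.98, 0) to (16.51, 4.1).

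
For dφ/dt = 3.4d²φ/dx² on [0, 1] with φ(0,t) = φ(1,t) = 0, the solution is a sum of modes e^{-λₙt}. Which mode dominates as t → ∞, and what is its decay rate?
Eigenvalues: λₙ = 3.4n²π².
First three modes:
  n=1: λ₁ = 3.4π² ≈ 33.557
  n=2: λ₂ = 13.6π² ≈ 134.227 (4× faster decay)
  n=3: λ₃ = 30.6π² ≈ 302.01 (9× faster decay)
As t → ∞, higher modes decay exponentially faster. The n=1 mode dominates: φ ~ c₁ sin(πx) e^{-λ₁t}.
Decay rate: λ₁ = 3.4π² ≈ 33.557.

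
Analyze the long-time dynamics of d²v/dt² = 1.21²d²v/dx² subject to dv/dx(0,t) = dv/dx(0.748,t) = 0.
Long-time behavior: v oscillates about a mean that drifts linearly in t (generically unbounded; no decay). There is no damping, so the nonconstant modes persist as standing waves (energy conserved, no decay). But with Neumann conditions at both ends the constant mode has eigenvalue 0: the spatial mean M(t) of v satisfies M'' = 0, so M(t) = M(0) + M'(0)·t. Unless the initial velocity has zero mean (∫v_t(x,0)dx = 0), the solution grows linearly in t (unbounded, though not exponentially); if it does have zero mean, the solution stays bounded and simply oscillates.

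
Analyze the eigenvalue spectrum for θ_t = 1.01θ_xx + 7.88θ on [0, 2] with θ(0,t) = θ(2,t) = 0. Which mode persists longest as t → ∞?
Eigenvalues: λₙ = 1.01n²π²/2² - 7.88.
First three modes:
  n=1: λ₁ = 1.01π²/2² - 7.88 ≈ -5.388
  n=2: λ₂ = 4.04π²/2² - 7.88 ≈ 2.088
  n=3: λ₃ = 9.09π²/2² - 7.88 ≈ 14.549
Since 1.01π²/2² ≈ 2.492 < 7.88, λ₁ < 0.
The n=1 mode grows fastest (−λₙ is largest for n=1) → dominates.
Asymptotic: θ ~ c₁ sin(πx/2) e^{5.388t} (exponential growth at rate −λ₁ ≈ 5.388).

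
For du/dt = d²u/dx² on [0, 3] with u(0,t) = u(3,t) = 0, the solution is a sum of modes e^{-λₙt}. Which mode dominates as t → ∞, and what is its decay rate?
Eigenvalues: λₙ = n²π²/3².
First three modes:
  n=1: λ₁ = π²/3² ≈ 1.097
  n=2: λ₂ = 4π²/3² ≈ 4.386 (4× faster decay)
  n=3: λ₃ = 9π²/3² ≈ 9.87 (9× faster decay)
As t → ∞, higher modes decay exponentially faster. The n=1 mode dominates: u ~ c₁ sin(πx/3) e^{-λ₁t}.
Decay rate: λ₁ = π²/3² ≈ 1.097.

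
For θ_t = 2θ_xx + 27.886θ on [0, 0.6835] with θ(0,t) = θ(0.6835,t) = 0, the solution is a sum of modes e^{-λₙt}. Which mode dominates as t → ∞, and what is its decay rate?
Eigenvalues: λₙ = 2n²π²/0.6835² - 27.886.
First three modes:
  n=1: λ₁ = 2π²/0.6835² - 27.886 ≈ 14.367
  n=2: λ₂ = 8π²/0.6835² - 27.886 ≈ 141.124
  n=3: λ₃ = 18π²/0.6835² - 27.886 ≈ 352.387
Since 2π²/0.6835² ≈ 42.253 > 27.886, all λₙ > 0.
The n=1 mode decays slowest → dominates as t → ∞.
Asymptotic: θ ~ c₁ sin(πx/0.6835) e^{-λ₁t} with decay rate λ₁ ≈ 14.367.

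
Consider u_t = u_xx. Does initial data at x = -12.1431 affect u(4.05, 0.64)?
Yes, for any finite x. The heat equation has infinite propagation speed, so all initial data affects all points at any t > 0.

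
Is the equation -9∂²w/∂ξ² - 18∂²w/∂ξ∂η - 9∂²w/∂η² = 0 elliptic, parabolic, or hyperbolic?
Computing B² - 4AC with A = -9, B = -18, C = -9: discriminant = 0 (zero). Answer: parabolic.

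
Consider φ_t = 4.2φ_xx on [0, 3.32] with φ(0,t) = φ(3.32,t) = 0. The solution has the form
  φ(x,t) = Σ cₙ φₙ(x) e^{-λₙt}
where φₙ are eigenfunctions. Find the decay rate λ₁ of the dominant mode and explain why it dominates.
Eigenvalues: λₙ = 4.2n²π²/3.32².
First three modes:
  n=1: λ₁ = 4.2π²/3.32² ≈ 3.761
  n=2: λ₂ = 16.8π²/3.32² ≈ 15.043 (4× faster decay)
  n=3: λ₃ = 37.8π²/3.32² ≈ 33.847 (9× faster decay)
As t → ∞, higher modes decay exponentially faster. The n=1 mode dominates: φ ~ c₁ sin(πx/3.32) e^{-λ₁t}.
Decay rate: λ₁ = 4.2π²/3.32² ≈ 3.761.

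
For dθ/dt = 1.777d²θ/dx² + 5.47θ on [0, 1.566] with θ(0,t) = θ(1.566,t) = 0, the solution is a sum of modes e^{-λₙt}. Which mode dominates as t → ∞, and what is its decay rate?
Eigenvalues: λₙ = 1.777n²π²/1.566² - 5.47.
First three modes:
  n=1: λ₁ = 1.777π²/1.566² - 5.47 ≈ 1.682
  n=2: λ₂ = 7.108π²/1.566² - 5.47 ≈ 23.136
  n=3: λ₃ = 15.993π²/1.566² - 5.47 ≈ 58.894
Since 1.777π²/1.566² ≈ 7.152 > 5.47, all λₙ > 0.
The n=1 mode decays slowest → dominates as t → ∞.
Asymptotic: θ ~ c₁ sin(πx/1.566) e^{-λ₁t} with decay rate λ₁ ≈ 1.682.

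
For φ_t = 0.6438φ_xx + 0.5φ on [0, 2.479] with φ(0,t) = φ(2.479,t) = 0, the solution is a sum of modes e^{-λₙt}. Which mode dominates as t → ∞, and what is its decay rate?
Eigenvalues: λₙ = 0.6438n²π²/2.479² - 0.5.
First three modes:
  n=1: λ₁ = 0.6438π²/2.479² - 0.5 ≈ 0.534
  n=2: λ₂ = 2.5752π²/2.479² - 0.5 ≈ 3.636
  n=3: λ₃ = 5.7942π²/2.479² - 0.5 ≈ 8.806
Since 0.6438π²/2.479² ≈ 1.034 > 0.5, all λₙ > 0.
The n=1 mode decays slowest → dominates as t → ∞.
Asymptotic: φ ~ c₁ sin(πx/2.479) e^{-λ₁t} with decay rate λ₁ ≈ 0.534.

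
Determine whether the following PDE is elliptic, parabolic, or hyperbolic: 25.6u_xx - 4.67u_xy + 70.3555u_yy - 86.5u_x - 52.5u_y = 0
Coefficients: A = 25.6, B = -4.67, C = 70.3555. B² - 4AC = -7182.5943, which is negative, so the equation is elliptic.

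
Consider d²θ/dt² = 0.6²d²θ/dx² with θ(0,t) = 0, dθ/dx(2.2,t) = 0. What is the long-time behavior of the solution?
As t → ∞, θ oscillates (no decay). Energy is conserved; the solution oscillates indefinitely as standing waves.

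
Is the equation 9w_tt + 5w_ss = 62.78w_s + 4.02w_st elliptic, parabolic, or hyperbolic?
Rewriting in standard form: 5w_ss - 4.02w_st + 9w_tt - 62.78w_s = 0. Computing B² - 4AC with A = 5, B = -4.02, C = 9: discriminant = -163.8396 (negative). Answer: elliptic.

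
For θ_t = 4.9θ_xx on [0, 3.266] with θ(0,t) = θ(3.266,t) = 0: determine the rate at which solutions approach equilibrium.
Eigenvalues: λₙ = 4.9n²π²/3.266².
First three modes:
  n=1: λ₁ = 4.9π²/3.266² ≈ 4.534
  n=2: λ₂ = 19.6π²/3.266² ≈ 18.135 (4× faster decay)
  n=3: λ₃ = 44.1π²/3.266² ≈ 40.804 (9× faster decay)
As t → ∞, higher modes decay exponentially faster. The n=1 mode dominates: θ ~ c₁ sin(πx/3.266) e^{-λ₁t}.
Decay rate: λ₁ = 4.9π²/3.266² ≈ 4.534.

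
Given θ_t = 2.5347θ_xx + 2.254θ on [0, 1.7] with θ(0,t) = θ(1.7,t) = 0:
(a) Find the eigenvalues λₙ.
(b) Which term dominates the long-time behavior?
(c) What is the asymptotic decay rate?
Eigenvalues: λₙ = 2.5347n²π²/1.7² - 2.254.
First three modes:
  n=1: λ₁ = 2.5347π²/1.7² - 2.254 ≈ 6.402
  n=2: λ₂ = 10.1388π²/1.7² - 2.254 ≈ 32.371
  n=3: λ₃ = 22.8123π²/1.7² - 2.254 ≈ 75.652
Since 2.5347π²/1.7² ≈ 8.656 > 2.254, all λₙ > 0.
The n=1 mode decays slowest → dominates as t → ∞.
Asymptotic: θ ~ c₁ sin(πx/1.7) e^{-λ₁t} with decay rate λ₁ ≈ 6.402.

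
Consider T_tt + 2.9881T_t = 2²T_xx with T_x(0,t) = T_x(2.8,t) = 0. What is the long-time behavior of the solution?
As t → ∞, T → constant (steady state). Damping (γ=2.9881) dissipates the nonconstant modes; with Neumann BCs the spatial average obeys M''+γM'=0 and tends to a finite limit.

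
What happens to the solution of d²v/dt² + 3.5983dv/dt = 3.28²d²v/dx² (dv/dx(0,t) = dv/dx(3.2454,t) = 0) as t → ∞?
v → constant (steady state). Damping (γ=3.5983) dissipates the nonconstant modes; with Neumann BCs the spatial average obeys M''+γM'=0 and tends to a finite limit.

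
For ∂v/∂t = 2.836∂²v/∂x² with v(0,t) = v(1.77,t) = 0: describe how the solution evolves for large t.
v → 0. Heat diffuses out through both boundaries.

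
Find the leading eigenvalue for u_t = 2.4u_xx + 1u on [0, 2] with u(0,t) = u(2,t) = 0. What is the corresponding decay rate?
Eigenvalues: λₙ = 2.4n²π²/2² - 1.
First three modes:
  n=1: λ₁ = 2.4π²/2² - 1 ≈ 4.922
  n=2: λ₂ = 9.6π²/2² - 1 ≈ 22.687
  n=3: λ₃ = 21.6π²/2² - 1 ≈ 52.296
Since 2.4π²/2² ≈ 5.922 > 1, all λₙ > 0.
The n=1 mode decays slowest → dominates as t → ∞.
Asymptotic: u ~ c₁ sin(πx/2) e^{-λ₁t} with decay rate λ₁ ≈ 4.922.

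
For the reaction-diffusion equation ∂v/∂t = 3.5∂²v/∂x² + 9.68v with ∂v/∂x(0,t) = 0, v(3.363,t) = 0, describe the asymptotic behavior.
v grows unboundedly. Reaction dominates diffusion (r=9.68 > κπ²/(4L²)≈0.76); solution grows exponentially.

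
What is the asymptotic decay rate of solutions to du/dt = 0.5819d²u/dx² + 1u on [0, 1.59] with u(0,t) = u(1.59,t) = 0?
Eigenvalues: λₙ = 0.5819n²π²/1.59² - 1.
First three modes:
  n=1: λ₁ = 0.5819π²/1.59² - 1 ≈ 1.272
  n=2: λ₂ = 2.3276π²/1.59² - 1 ≈ 8.087
  n=3: λ₃ = 5.2371π²/1.59² - 1 ≈ 19.445
Since 0.5819π²/1.59² ≈ 2.272 > 1, all λₙ > 0.
The n=1 mode decays slowest → dominates as t → ∞.
Asymptotic: u ~ c₁ sin(πx/1.59) e^{-λ₁t} with decay rate λ₁ ≈ 1.272.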